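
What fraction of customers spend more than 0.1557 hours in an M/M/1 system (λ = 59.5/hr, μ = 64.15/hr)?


W ~ Exponential(μ−λ) for M/M/1.
μ − λ = 64.15 − 59.5 = 4.6500
P(W > t) = e^{−(μ−λ)t} = e^{−0.7240} = 0.484807

Final: 0.484807


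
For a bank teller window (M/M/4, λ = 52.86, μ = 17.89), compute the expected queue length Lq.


a = λ/μ = 2.9547; ρ = a/4 = 0.7387
P₀ = 0.040368
Lq = P₀·a^c·ρ / (c!·(1−ρ)²) = 0.040368·76.21971·0.7387/(24·0.06829)
= 1.38677

Final: 1.38677


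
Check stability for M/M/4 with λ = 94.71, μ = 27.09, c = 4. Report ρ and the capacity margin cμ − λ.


Total capacity cμ = 4·27.09 = 108.36/hr
ρ = λ/(cμ) = 94.71/108.36 = 0.8740
Stable ⇔ ρ < 1: YES
Spare capacity = cμ − λ = 108.36 − 94.71 = 13.65/hr

Final: ρ = 0.8740; stable; margin = 13.65/hr


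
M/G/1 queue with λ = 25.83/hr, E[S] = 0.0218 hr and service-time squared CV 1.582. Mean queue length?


ρ = λ·E[S] = 25.83·0.0218 = 0.5631
Lq = ρ²(1+C_s²)/(2(1−ρ)) = 0.3171·(1+1.582)/(2·0.4369)
= 0.3171·2.5820/0.8738 = 0.93691

Final: 0.93691


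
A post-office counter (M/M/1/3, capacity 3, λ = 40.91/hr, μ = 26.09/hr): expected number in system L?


ρ = 40.91/26.09 = 1.5680
L = ρ[1 − (K+1)ρ^K + Kρ^(K+1)] / [(1−ρ)(1−ρ^(K+1))]
Numerator: 1.5680·(1 − 4·3.855371 + 3·6.045352) = 5.824573
Denominator: (-0.5680)·(-5.045352) = 2.865930
L = 5.824573/2.865930 = 2.0324

Final: 2.0324


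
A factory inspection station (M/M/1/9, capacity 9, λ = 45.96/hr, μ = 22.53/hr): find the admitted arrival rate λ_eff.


ρ = 2.0399; P_K = (1−ρ)ρ^9/(1−ρ^10) = 0.510200
λ_eff = λ(1 − P_K) = 45.96·(1 − 0.510200) = 45.96·0.489800 = 22.5112 /hr

Final: 22.5112 /hr


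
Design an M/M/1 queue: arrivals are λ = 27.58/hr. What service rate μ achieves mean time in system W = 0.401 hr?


W = 1/(μ−λ) ⇒ μ − λ = 1/W = 1/0.401 = 2.4938
μ = λ + 1/W = 27.58 + 2.4938 = 30.0738 per hr

Final: 30.0738 /hr


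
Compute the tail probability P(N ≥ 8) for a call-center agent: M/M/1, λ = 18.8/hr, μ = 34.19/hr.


ρ = 18.8/34.19 = 0.5499
P(N ≥ n) = ρ^n = 0.5499^8 = 0.008357

Final: 0.008357


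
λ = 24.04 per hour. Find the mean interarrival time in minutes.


Mean interarrival time = 1/λ = 1/24.04 hour = 0.04160 hour
In minutes: 0.04160 × 60 = 2.4958 min

Final: 2.4958 min


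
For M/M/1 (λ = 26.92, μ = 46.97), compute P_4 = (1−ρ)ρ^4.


ρ = 26.92/46.97 = 0.5731
P_n = (1−ρ)·ρ^n = (1 − 0.5731)·0.5731^4 = 0.4269·0.107899 = 0.046059

Final: 0.046059


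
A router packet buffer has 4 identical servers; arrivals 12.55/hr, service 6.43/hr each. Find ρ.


ρ = λ/(cμ) = 12.55/(4·6.43) = 12.55/25.72 = 0.4879

Final: 0.4879


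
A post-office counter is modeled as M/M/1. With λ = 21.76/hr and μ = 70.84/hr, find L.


ρ = λ/μ = 21.76/70.84 = 0.3072
L = ρ/(1−ρ) = 0.3072/(1 − 0.3072) = 0.3072/0.6928 = 0.4434

Final: 0.4434


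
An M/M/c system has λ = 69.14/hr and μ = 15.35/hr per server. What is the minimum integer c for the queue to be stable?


Stability requires cμ > λ ⇔ c > λ/μ.
λ/μ = 69.14/15.35 = 4.5042
Minimum integer c = ⌊4.5042⌋ + 1 = 5
Check: 5·15.35 = 76.75 > 69.14, while 4·15.35 = 61.40 ≤ 69.14

Final: 5 servers


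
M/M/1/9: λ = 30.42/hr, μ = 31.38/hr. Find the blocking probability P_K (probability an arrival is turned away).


ρ = λ/μ = 30.42/31.38 = 0.9694
P_K = (1−ρ)ρ^K/(1−ρ^(K+1)) = (0.03059·0.756060)/(1 − 0.732930)
= 0.023130/0.267070 = 0.086606

Final: 0.086606


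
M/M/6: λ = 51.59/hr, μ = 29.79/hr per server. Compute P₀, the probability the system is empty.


a = λ/μ = 51.59/29.79 = 1.7318; ρ = a/c = 0.2886
Σ_{k=0}^{5} a^k/k! (terms k=0..5) = 1.00000 + 1.73179 + 1.49955 + 0.86563 + 0.37477 + 0.12981 = 5.60155
Tail: a^6/(6!(1−ρ)) = 26.97554/(720·0.7114) = 0.05267
P₀ = 1/(5.60155 + 0.05267) = 1/5.65422 = 0.176859

Final: 0.176859


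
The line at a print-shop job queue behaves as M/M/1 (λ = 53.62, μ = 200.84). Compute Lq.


ρ = 53.62/200.84 = 0.2670
Lq = ρ²/(1−ρ) = 0.07128/0.7330 = 0.09724

Final: 0.09724


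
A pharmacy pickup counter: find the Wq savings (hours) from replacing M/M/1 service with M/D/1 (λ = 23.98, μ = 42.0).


ρ = 23.98/42.0 = 0.5710
Wq(M/M/1) = ρ/(μ−λ) = 0.5710/18.02 = 0.03168 hr
Wq(M/D/1) = ρ/(2(μ−λ)) = 0.01584 hr
Savings = 0.03168 − 0.01584 = 0.01584 hr

Final: 0.01584 hr


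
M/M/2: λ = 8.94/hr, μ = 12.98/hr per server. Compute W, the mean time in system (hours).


a = 0.6888; ρ = 0.3444; P₀ = 0.487679
Lq = P₀·a^c·ρ/(c!(1−ρ)²) = 0.09267
Wq = Lq/λ = 0.09267/8.94 = 0.01037 hr
W = Wq + 1/μ = 0.01037 + 0.07704 = 0.08741 hr

Final: 0.08741 hr


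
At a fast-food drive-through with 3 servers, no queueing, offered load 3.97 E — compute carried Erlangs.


B(3,3.97) = 0.447979 (Erlang-B)
Carried load = a(1 − B) = 3.97·(1 − 0.447979) = 3.97·0.552021 = 2.1915 E

Final: 2.1915 Erlangs


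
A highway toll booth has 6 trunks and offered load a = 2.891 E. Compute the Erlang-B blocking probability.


B(c,a) = (a^c/c!) / Σ_{k=0}^{c} a^k/k!
a^6/6! = 0.810879
Σ terms (k=0..6): 1.00000 + 2.89100 + 4.17894 + 4.02711 + 2.91059 + 1.68290 + 0.81088 = 17.501419
B = 0.810879/17.501419 = 0.046332

Final: 0.046332


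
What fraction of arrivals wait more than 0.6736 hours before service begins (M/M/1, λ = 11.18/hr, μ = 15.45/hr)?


ρ = 11.18/15.45 = 0.7236
P(Wq > t) = ρ·e^{−(μ−λ)t} = 0.7236·e^{−2.8763}
= 0.7236·0.056344 = 0.040772

Final: 0.040772


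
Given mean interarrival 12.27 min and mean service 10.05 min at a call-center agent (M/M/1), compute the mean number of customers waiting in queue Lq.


λ = 60/12.27 = 4.8900 /hr
μ = 60/10.05 = 5.9701 /hr
ρ = λ/μ = 4.8900/5.9701 = 0.8191
Lq = ρ²/(1−ρ) = 0.6709/0.1809 = 3.7080

Final: 3.7080


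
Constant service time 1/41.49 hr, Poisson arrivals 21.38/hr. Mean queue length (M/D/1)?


ρ = 21.38/41.49 = 0.5153
M/D/1: Lq = ρ²/(2(1−ρ)) = 0.2655/(2·0.4847) = 0.27392

Final: 0.27392


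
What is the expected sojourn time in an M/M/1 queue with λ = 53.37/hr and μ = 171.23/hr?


W = 1/(μ−λ) = 1/(171.23 − 53.37) = 1/117.86 = 0.008485 hr

Final: 0.008485 hr


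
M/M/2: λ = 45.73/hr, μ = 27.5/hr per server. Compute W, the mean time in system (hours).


a = 1.6629; ρ = 0.8315; P₀ = 0.092028
Lq = P₀·a^c·ρ/(c!(1−ρ)²) = 3.72419
Wq = Lq/λ = 3.72419/45.73 = 0.08144 hr
W = Wq + 1/μ = 0.08144 + 0.03636 = 0.11780 hr

Final: 0.11780 hr


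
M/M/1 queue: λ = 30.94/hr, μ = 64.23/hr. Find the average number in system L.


ρ = λ/μ = 30.94/64.23 = 0.4817
L = ρ/(1−ρ) = 0.4817/(1 − 0.4817) = 0.4817/0.5183 = 0.9294

Final: 0.9294


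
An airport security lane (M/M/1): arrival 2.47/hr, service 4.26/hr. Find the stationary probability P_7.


ρ = 2.47/4.26 = 0.5798
P_n = (1−ρ)·ρ^n = (1 − 0.5798)·0.5798^7 = 0.4202·0.022030 = 0.009257

Final: 0.009257


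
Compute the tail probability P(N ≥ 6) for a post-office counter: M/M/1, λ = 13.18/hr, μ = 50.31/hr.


ρ = 13.18/50.31 = 0.2620
P(N ≥ n) = ρ^n = 0.2620^6 = 0.0003233

Final: 0.0003233


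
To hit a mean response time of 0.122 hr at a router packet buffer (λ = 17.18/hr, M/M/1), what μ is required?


W = 1/(μ−λ) ⇒ μ − λ = 1/W = 1/0.122 = 8.1967
μ = λ + 1/W = 17.18 + 8.1967 = 25.3767 per hr

Final: 25.3767 /hr


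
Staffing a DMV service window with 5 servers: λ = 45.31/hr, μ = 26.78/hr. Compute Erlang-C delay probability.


a = λ/μ = 1.6919; ρ = a/5 = 0.3384
P₀ = 0.183602 (from M/M/c formula)
C(c,a) = [a^c/(c!(1−ρ))]·P₀ = [13.86492/(120·0.6616)]·0.183602
= 0.17464·0.183602 = 0.032063

Final: 0.032063


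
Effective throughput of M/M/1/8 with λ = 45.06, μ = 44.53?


ρ = 1.0119; P_K = (1−ρ)ρ^8/(1−ρ^9) = 0.116442
λ_eff = λ(1 − P_K) = 45.06·(1 − 0.116442) = 45.06·0.883558 = 39.8131 /hr

Final: 39.8131 /hr


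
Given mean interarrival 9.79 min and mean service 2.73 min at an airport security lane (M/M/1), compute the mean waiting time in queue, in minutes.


λ = 60/9.79 = 6.1287 /hr
μ = 60/2.73 = 21.9780 /hr
ρ = λ/μ = 6.1287/21.9780 = 0.2789
Wq = ρ/(μ−λ) = 0.2789/(21.9780−6.1287) = 0.01759 hr
In minutes: 0.01759·60 = 1.056 min

Final: 1.056 min


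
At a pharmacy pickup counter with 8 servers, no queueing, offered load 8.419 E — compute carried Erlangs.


B(8,8.419) = 0.258511 (Erlang-B)
Carried load = a(1 − B) = 8.419·(1 − 0.258511) = 8.419·0.741489 = 6.2426 E

Final: 6.2426 Erlangs


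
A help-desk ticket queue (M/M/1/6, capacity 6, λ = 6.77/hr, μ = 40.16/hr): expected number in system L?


ρ = 6.77/40.16 = 0.1686
L = ρ[1 − (K+1)ρ^K + Kρ^(K+1)] / [(1−ρ)(1−ρ^(K+1))]
Numerator: 0.1686·(1 − 7·0.00002295 + 6·0.000003869) = 0.168553
Denominator: (0.8314)·(0.999996) = 0.831421
L = 0.168553/0.831421 = 0.2027

Final: 0.2027


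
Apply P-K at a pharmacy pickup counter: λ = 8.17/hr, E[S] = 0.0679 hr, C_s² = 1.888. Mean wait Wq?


ρ = λ·E[S] = 8.17·0.0679 = 0.5547
E[S²] = E[S]²(1+C_s²) = 0.0679²·(1+1.888) = 0.013315
Wq = λ·E[S²]/(2(1−ρ)) = 8.17·0.013315/(2·0.4453) = 0.12216 hr

Final: 0.12216 hr


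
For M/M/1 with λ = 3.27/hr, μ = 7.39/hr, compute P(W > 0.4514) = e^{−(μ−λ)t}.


W ~ Exponential(μ−λ) for M/M/1.
μ − λ = 7.39 − 3.27 = 4.1200
P(W > t) = e^{−(μ−λ)t} = e^{−1.8598} = 0.155709

Final: 0.155709


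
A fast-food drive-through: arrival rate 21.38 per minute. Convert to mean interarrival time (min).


Mean interarrival time = 1/λ = 1/21.38 minute = 0.04677 minute
In minutes: 0.04677 × 1 = 0.04677 min

Final: 0.04677 min


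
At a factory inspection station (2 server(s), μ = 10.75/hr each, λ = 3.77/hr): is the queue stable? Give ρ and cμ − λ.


Total capacity cμ = 2·10.75 = 21.50/hr
ρ = λ/(cμ) = 3.77/21.50 = 0.1753
Stable ⇔ ρ < 1: YES
Spare capacity = cμ − λ = 21.50 − 3.77 = 17.73/hr

Final: ρ = 0.1753; stable; margin = 17.73/hr


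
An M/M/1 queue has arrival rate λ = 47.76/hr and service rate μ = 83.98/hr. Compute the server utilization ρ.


ρ = λ/μ = 47.76/83.98 = 0.5687

Final: 0.5687


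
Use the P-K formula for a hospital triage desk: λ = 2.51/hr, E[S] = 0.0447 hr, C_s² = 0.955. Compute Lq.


ρ = λ·E[S] = 2.51·0.0447 = 0.1122
Lq = ρ²(1+C_s²)/(2(1−ρ)) = 0.01259·(1+0.955)/(2·0.8878)
= 0.01259·1.9550/1.7756 = 0.01386

Final: 0.01386


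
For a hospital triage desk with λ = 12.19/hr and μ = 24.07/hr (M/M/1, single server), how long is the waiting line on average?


ρ = 12.19/24.07 = 0.5064
Lq = ρ²/(1−ρ) = 0.2565/0.4936 = 0.5197

Final: 0.5197


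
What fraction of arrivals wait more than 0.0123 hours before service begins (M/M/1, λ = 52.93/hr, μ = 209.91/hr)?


ρ = 52.93/209.91 = 0.2522
P(Wq > t) = ρ·e^{−(μ−λ)t} = 0.2522·e^{−1.9309}
= 0.2522·0.145024 = 0.036569

Final: 0.036569


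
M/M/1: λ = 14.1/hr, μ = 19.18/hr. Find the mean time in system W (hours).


W = 1/(μ−λ) = 1/(19.18 − 14.1) = 1/5.08 = 0.1969 hr

Final: 0.1969 hr


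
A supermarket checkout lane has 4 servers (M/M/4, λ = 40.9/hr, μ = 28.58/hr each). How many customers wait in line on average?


a = λ/μ = 1.4311; ρ = a/4 = 0.3578
P₀ = 0.237213
Lq = P₀·a^c·ρ / (c!·(1−ρ)²) = 0.237213·4.19415·0.3578/(24·0.41246)
= 0.03596

Final: 0.03596


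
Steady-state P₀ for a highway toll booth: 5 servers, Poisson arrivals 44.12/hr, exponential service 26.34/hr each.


a = λ/μ = 44.12/26.34 = 1.6750; ρ = a/c = 0.3350
Σ_{k=0}^{4} a^k/k! (terms k=0..4) = 1.00000 + 1.67502 + 1.40284 + 0.78326 + 0.32800 = 5.18912
Tail: a^5/(5!(1−ρ)) = 13.18556/(120·0.6650) = 0.16523
P₀ = 1/(5.18912 + 0.16523) = 1/5.35436 = 0.186764

Final: 0.186764


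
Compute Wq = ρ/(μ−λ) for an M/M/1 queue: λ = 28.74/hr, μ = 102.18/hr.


ρ = 28.74/102.18 = 0.2813
Wq = ρ/(μ−λ) = 0.2813/(102.18 − 28.74) = 0.2813/73.44 = 0.003830 hr

Final: 0.003830 hr


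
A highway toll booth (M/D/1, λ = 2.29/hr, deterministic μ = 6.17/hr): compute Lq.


ρ = 2.29/6.17 = 0.3712
M/D/1: Lq = ρ²/(2(1−ρ)) = 0.1378/(2·0.6288) = 0.10953

Final: 0.10953


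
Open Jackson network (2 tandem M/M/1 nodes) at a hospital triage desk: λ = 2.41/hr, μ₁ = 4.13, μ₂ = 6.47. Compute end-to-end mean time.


Each node sees arrival rate λ = 2.41/hr (tandem ⇒ throughput preserved).
W₁ = 1/(μ₁−λ) = 1/(4.13−2.41) = 0.58140 hr
W₂ = 1/(μ₂−λ) = 1/(6.47−2.41) = 0.24631 hr
W_total = W₁ + W₂ = 0.58140 + 0.24631 = 0.82770 hr

Final: 0.82770 hr


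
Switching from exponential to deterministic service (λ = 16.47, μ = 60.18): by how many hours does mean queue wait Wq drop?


ρ = 16.47/60.18 = 0.2737
Wq(M/M/1) = ρ/(μ−λ) = 0.2737/43.71 = 0.006261 hr
Wq(M/D/1) = ρ/(2(μ−λ)) = 0.003131 hr
Savings = 0.006261 − 0.003131 = 0.003131 hr

Final: 0.003131 hr


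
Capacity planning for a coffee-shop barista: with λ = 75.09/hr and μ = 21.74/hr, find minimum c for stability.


Stability requires cμ > λ ⇔ c > λ/μ.
λ/μ = 75.09/21.74 = 3.4540
Minimum integer c = ⌊3.4540⌋ + 1 = 4
Check: 4·21.74 = 86.96 > 75.09, while 3·21.74 = 65.22 ≤ 75.09

Final: 4 servers


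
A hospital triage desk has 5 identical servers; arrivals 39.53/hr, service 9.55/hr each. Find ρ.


ρ = λ/(cμ) = 39.53/(5·9.55) = 39.53/47.75 = 0.8279

Final: 0.8279


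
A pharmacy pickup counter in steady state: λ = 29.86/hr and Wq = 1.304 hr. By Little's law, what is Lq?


Lq = λWq = 29.86·1.304 = 38.9374

Final: 38.9374


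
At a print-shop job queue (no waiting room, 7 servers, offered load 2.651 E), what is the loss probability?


B(c,a) = (a^c/c!) / Σ_{k=0}^{c} a^k/k!
a^7/7! = 0.182573
Σ terms (k=0..7): 1.00000 + 2.65100 + 3.51390 + 3.10512 + 2.05792 + 1.09111 + 0.48209 + 0.18257 = 14.083701
B = 0.182573/14.083701 = 0.012963

Final: 0.012963


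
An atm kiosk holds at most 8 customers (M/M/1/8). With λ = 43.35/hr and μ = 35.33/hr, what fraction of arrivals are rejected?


ρ = λ/μ = 43.35/35.33 = 1.2270
P_K = (1−ρ)ρ^K/(1−ρ^(K+1)) = (-0.2270·5.137641)/(1 − 6.303898)
= -1.166257/-5.303898 = 0.219887

Final: 0.219887


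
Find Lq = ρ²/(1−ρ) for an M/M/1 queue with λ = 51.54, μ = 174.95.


ρ = 51.54/174.95 = 0.2946
Lq = ρ²/(1−ρ) = 0.08679/0.7054 = 0.1230

Final: 0.1230


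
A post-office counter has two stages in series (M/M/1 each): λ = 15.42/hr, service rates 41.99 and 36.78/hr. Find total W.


Each node sees arrival rate λ = 15.42/hr (tandem ⇒ throughput preserved).
W₁ = 1/(μ₁−λ) = 1/(41.99−15.42) = 0.03764 hr
W₂ = 1/(μ₂−λ) = 1/(36.78−15.42) = 0.04682 hr
W_total = W₁ + W₂ = 0.03764 + 0.04682 = 0.08445 hr

Final: 0.08445 hr


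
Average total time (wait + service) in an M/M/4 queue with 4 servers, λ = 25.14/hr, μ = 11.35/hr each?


a = 2.2150; ρ = 0.5537; P₀ = 0.102811
Lq = P₀·a^c·ρ/(c!(1−ρ)²) = 0.28671
Wq = Lq/λ = 0.28671/25.14 = 0.01140 hr
W = Wq + 1/μ = 0.01140 + 0.08811 = 0.09951 hr

Final: 0.09951 hr


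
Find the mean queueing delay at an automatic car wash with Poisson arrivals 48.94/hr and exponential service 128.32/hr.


ρ = 48.94/128.32 = 0.3814
Wq = ρ/(μ−λ) = 0.3814/(128.32 − 48.94) = 0.3814/79.38 = 0.004805 hr

Final: 0.004805 hr


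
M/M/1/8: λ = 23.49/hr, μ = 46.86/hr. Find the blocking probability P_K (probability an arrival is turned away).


ρ = λ/μ = 23.49/46.86 = 0.5013
P_K = (1−ρ)ρ^K/(1−ρ^(K+1)) = (0.4987·0.003987)/(1 − 0.001999)
= 0.001988/0.998001 = 0.001992

Final: 0.001992


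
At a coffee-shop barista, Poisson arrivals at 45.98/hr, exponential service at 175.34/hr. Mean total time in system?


W = 1/(μ−λ) = 1/(175.34 − 45.98) = 1/129.36 = 0.007730 hr

Final: 0.007730 hr


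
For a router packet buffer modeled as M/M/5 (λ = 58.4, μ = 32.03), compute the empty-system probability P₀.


a = λ/μ = 58.4/32.03 = 1.8233; ρ = a/c = 0.3647
Σ_{k=0}^{4} a^k/k! (terms k=0..4) = 1.00000 + 1.82329 + 1.66219 + 1.01022 + 0.46048 = 5.95619
Tail: a^5/(5!(1−ρ)) = 20.15021/(120·0.6353) = 0.26430
P₀ = 1/(5.95619 + 0.26430) = 1/6.22048 = 0.160759

Final: 0.160759


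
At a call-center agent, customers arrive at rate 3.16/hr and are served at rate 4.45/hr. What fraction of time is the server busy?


ρ = λ/μ = 3.16/4.45 = 0.7101

Final: 0.7101


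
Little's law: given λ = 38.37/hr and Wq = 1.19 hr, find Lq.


Lq = λWq = 38.37·1.19 = 45.6603

Final: 45.6603


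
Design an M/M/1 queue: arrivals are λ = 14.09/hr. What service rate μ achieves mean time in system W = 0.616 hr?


W = 1/(μ−λ) ⇒ μ − λ = 1/W = 1/0.616 = 1.6234
μ = λ + 1/W = 14.09 + 1.6234 = 15.7134 per hr

Final: 15.7134 /hr


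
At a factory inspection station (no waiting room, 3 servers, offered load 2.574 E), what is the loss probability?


B(c,a) = (a^c/c!) / Σ_{k=0}^{c} a^k/k!
a^3/3! = 2.842329
Σ terms (k=0..3): 1.00000 + 2.57400 + 3.31274 + 2.84233 = 9.729067
B = 2.842329/9.729067 = 0.292148

Final: 0.292148


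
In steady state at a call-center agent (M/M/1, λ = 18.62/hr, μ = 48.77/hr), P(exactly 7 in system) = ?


ρ = 18.62/48.77 = 0.3818
P_n = (1−ρ)·ρ^n = (1 − 0.3818)·0.3818^7 = 0.6182·0.001182 = 0.0007310

Final: 0.0007310


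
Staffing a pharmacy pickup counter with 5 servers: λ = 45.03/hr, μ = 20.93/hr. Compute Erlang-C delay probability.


a = λ/μ = 2.1515; ρ = a/5 = 0.4303
P₀ = 0.115040 (from M/M/c formula)
C(c,a) = [a^c/(c!(1−ρ))]·P₀ = [46.09604/(120·0.5697)]·0.115040
= 0.67426·0.115040 = 0.077568

Final: 0.077568


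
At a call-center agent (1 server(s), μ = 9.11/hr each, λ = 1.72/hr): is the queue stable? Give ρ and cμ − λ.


Total capacity cμ = 1·9.11 = 9.11/hr
ρ = λ/(cμ) = 1.72/9.11 = 0.1888
Stable ⇔ ρ < 1: YES
Spare capacity = cμ − λ = 9.11 − 1.72 = 7.39/hr

Final: ρ = 0.1888; stable; margin = 7.39/hr


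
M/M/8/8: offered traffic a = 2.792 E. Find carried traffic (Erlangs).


B(8,2.792) = 0.005627 (Erlang-B)
Carried load = a(1 − B) = 2.792·(1 − 0.005627) = 2.792·0.994373 = 2.7763 E

Final: 2.7763 Erlangs


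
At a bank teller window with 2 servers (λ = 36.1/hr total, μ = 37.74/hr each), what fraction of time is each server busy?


ρ = λ/(cμ) = 36.1/(2·37.74) = 36.1/75.48 = 0.4783

Final: 0.4783


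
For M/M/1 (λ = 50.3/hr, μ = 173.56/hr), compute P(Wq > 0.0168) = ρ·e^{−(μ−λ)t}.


ρ = 50.3/173.56 = 0.2898
P(Wq > t) = ρ·e^{−(μ−λ)t} = 0.2898·e^{−2.0708}
= 0.2898·0.126089 = 0.036542

Final: 0.036542


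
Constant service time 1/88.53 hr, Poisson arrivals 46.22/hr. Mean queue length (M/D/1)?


ρ = 46.22/88.53 = 0.5221
M/D/1: Lq = ρ²/(2(1−ρ)) = 0.2726/(2·0.4779) = 0.28517

Final: 0.28517


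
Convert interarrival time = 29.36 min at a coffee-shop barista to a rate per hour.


λ = 1/(interarrival time) in consistent units.
1 hour = 60 min, so λ = 60/29.36 = 2.0436 per hour

Final: 2.0436 /hr


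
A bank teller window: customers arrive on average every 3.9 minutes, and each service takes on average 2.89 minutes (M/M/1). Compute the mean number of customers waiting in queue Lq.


λ = 60/3.9 = 15.3846 /hr
μ = 60/2.89 = 20.7612 /hr
ρ = λ/μ = 15.3846/20.7612 = 0.7410
Lq = ρ²/(1−ρ) = 0.5491/0.2590 = 2.1204

Final: 2.1204


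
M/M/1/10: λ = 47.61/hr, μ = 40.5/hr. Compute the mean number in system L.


ρ = 47.61/40.5 = 1.1756
L = ρ[1 − (K+1)ρ^K + Kρ^(K+1)] / [(1−ρ)(1−ρ^(K+1))]
Numerator: 1.1756·(1 − 11·5.040012 + 10·5.924814) = 5.652082
Denominator: (-0.1756)·(-4.924814) = 0.864579
L = 5.652082/0.864579 = 6.5374

Final: 6.5374


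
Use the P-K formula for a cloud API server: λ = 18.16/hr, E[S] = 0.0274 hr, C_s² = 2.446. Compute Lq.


ρ = λ·E[S] = 18.16·0.0274 = 0.4976
Lq = ρ²(1+C_s²)/(2(1−ρ)) = 0.2476·(1+2.446)/(2·0.5024)
= 0.2476·3.4460/1.0048 = 0.84909

Final: 0.84909


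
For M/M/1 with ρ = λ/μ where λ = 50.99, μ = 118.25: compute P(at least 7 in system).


ρ = 50.99/118.25 = 0.4312
P(N ≥ n) = ρ^n = 0.4312^7 = 0.002772

Final: 0.002772


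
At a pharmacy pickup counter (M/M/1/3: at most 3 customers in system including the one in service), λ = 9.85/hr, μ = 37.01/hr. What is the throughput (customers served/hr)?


ρ = 0.2661; P_K = (1−ρ)ρ^3/(1−ρ^4) = 0.013904
λ_eff = λ(1 − P_K) = 9.85·(1 − 0.013904) = 9.85·0.986096 = 9.7130 /hr

Final: 9.7130 /hr


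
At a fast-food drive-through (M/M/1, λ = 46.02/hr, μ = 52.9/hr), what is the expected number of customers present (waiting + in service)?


ρ = λ/μ = 46.02/52.9 = 0.8699
L = ρ/(1−ρ) = 0.8699/(1 − 0.8699) = 0.8699/0.1301 = 6.6890

Final: 6.6890


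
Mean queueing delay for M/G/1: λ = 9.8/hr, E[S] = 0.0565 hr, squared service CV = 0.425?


ρ = λ·E[S] = 9.8·0.0565 = 0.5537
E[S²] = E[S]²(1+C_s²) = 0.0565²·(1+0.425) = 0.004549
Wq = λ·E[S²]/(2(1−ρ)) = 9.8·0.004549/(2·0.4463) = 0.04994 hr

Final: 0.04994 hr


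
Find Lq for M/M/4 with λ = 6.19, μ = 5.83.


a = λ/μ = 1.0617; ρ = a/4 = 0.2654
P₀ = 0.345187
Lq = P₀·a^c·ρ / (c!·(1−ρ)²) = 0.345187·1.27083·0.2654/(24·0.53958)
= 0.008992

Final: 0.008992


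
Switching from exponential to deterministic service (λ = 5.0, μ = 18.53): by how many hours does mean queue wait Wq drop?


ρ = 5.0/18.53 = 0.2698
Wq(M/M/1) = ρ/(μ−λ) = 0.2698/13.53 = 0.01994 hr
Wq(M/D/1) = ρ/(2(μ−λ)) = 0.009972 hr
Savings = 0.01994 − 0.009972 = 0.009972 hr

Final: 0.009972 hr


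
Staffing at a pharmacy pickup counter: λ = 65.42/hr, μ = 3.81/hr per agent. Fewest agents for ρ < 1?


Stability requires cμ > λ ⇔ c > λ/μ.
λ/μ = 65.42/3.81 = 17.1706
Minimum integer c = ⌊17.1706⌋ + 1 = 18
Check: 18·3.81 = 68.58 > 65.42, while 17·3.81 = 64.77 ≤ 65.42

Final: 18 servers


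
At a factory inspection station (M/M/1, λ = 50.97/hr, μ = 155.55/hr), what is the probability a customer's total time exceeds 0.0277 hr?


W ~ Exponential(μ−λ) for M/M/1.
μ − λ = 155.55 − 50.97 = 104.5800
P(W > t) = e^{−(μ−λ)t} = e^{−2.8969} = 0.055196

Final: 0.055196


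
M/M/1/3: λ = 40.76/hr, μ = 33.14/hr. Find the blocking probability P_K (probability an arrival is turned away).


ρ = λ/μ = 40.76/33.14 = 1.2299
P_K = (1−ρ)ρ^K/(1−ρ^(K+1)) = (-0.2299·1.860566)/(1 − 2.288372)
= -0.427807/-1.288372 = 0.332052

Final: 0.332052


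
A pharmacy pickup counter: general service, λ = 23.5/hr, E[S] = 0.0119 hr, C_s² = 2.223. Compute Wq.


ρ = λ·E[S] = 23.5·0.0119 = 0.2797
E[S²] = E[S]²(1+C_s²) = 0.0119²·(1+2.223) = 0.0004564
Wq = λ·E[S²]/(2(1−ρ)) = 23.5·0.0004564/(2·0.7204) = 0.007445 hr

Final: 0.007445 hr


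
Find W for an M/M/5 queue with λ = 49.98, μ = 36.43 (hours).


a = 1.3719; ρ = 0.2744; P₀ = 0.253364
Lq = P₀·a^c·ρ/(c!(1−ρ)²) = 0.005348
Wq = Lq/λ = 0.005348/49.98 = 0.0001070 hr
W = Wq + 1/μ = 0.0001070 + 0.02745 = 0.02756 hr

Final: 0.02756 hr


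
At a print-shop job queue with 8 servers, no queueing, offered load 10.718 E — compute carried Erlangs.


B(8,10.718) = 0.370697 (Erlang-B)
Carried load = a(1 − B) = 10.718·(1 − 0.370697) = 10.718·0.629303 = 6.7449 E

Final: 6.7449 Erlangs


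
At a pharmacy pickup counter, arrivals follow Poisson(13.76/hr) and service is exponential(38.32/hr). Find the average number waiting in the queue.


ρ = 13.76/38.32 = 0.3591
Lq = ρ²/(1−ρ) = 0.1289/0.6409 = 0.2012

Final: 0.2012


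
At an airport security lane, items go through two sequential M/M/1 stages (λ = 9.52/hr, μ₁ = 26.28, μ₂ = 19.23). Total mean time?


Each node sees arrival rate λ = 9.52/hr (tandem ⇒ throughput preserved).
W₁ = 1/(μ₁−λ) = 1/(26.28−9.52) = 0.05967 hr
W₂ = 1/(μ₂−λ) = 1/(19.23−9.52) = 0.10299 hr
W_total = W₁ + W₂ = 0.05967 + 0.10299 = 0.16265 hr

Final: 0.16265 hr


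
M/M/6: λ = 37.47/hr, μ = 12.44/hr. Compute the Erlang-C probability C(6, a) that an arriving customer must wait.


a = λ/μ = 3.0121; ρ = a/6 = 0.5020
P₀ = 0.048353 (from M/M/c formula)
C(c,a) = [a^c/(c!(1−ρ))]·P₀ = [746.75799/(720·0.4980)]·0.048353
= 2.08270·0.048353 = 0.100705

Final: 0.100705


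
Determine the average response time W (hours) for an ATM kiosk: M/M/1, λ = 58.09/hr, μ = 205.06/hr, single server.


W = 1/(μ−λ) = 1/(205.06 − 58.09) = 1/146.97 = 0.006804 hr

Final: 0.006804 hr


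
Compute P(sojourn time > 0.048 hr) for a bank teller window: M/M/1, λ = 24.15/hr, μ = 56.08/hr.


W ~ Exponential(μ−λ) for M/M/1.
μ − λ = 56.08 − 24.15 = 31.9300
P(W > t) = e^{−(μ−λ)t} = e^{−1.5326} = 0.215965

Final: 0.215965


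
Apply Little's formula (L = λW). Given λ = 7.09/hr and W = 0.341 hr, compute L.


L = λW = 7.09·0.341 = 2.4177

Final: 2.4177


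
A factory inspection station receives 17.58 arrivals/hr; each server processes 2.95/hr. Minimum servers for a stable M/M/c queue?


Stability requires cμ > λ ⇔ c > λ/μ.
λ/μ = 17.58/2.95 = 5.9593
Minimum integer c = ⌊5.9593⌋ + 1 = 6
Check: 6·2.95 = 17.70 > 17.58, while 5·2.95 = 14.75 ≤ 17.58

Final: 6 servers


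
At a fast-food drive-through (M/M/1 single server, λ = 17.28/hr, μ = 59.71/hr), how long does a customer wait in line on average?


ρ = 17.28/59.71 = 0.2894
Wq = ρ/(μ−λ) = 0.2894/(59.71 − 17.28) = 0.2894/42.43 = 0.006821 hr

Final: 0.006821 hr


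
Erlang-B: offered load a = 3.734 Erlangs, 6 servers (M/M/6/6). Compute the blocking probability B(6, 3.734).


B(c,a) = (a^c/c!) / Σ_{k=0}^{c} a^k/k!
a^6/6! = 3.764553
Σ terms (k=0..6): 1.00000 + 3.73400 + 6.97138 + 8.67704 + 8.10002 + 6.04909 + 3.76455 = 38.296085
B = 3.764553/38.296085 = 0.098301

Final: 0.098301


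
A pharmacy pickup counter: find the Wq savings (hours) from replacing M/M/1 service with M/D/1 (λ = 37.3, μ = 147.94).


ρ = 37.3/147.94 = 0.2521
Wq(M/M/1) = ρ/(μ−λ) = 0.2521/110.64 = 0.002279 hr
Wq(M/D/1) = ρ/(2(μ−λ)) = 0.001139 hr
Savings = 0.002279 − 0.001139 = 0.001139 hr

Final: 0.001139 hr


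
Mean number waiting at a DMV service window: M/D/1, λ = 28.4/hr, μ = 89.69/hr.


ρ = 28.4/89.69 = 0.3166
M/D/1: Lq = ρ²/(2(1−ρ)) = 0.1003/(2·0.6834) = 0.07336

Final: 0.07336


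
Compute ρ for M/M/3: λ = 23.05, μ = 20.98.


ρ = λ/(cμ) = 23.05/(3·20.98) = 23.05/62.94 = 0.3662

Final: 0.3662


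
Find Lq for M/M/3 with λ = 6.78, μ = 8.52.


a = λ/μ = 0.7958; ρ = a/3 = 0.2653
P₀ = 0.449092
Lq = P₀·a^c·ρ / (c!·(1−ρ)²) = 0.449092·0.50393·0.2653/(6·0.53985)
= 0.01853

Final: 0.01853


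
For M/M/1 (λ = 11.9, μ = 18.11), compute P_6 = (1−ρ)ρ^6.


ρ = 11.9/18.11 = 0.6571
P_n = (1−ρ)·ρ^n = (1 − 0.6571)·0.6571^6 = 0.3429·0.080495 = 0.027602

Final: 0.027602


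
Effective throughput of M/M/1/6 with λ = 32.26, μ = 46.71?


ρ = 0.6906; P_K = (1−ρ)ρ^6/(1−ρ^7) = 0.036293
λ_eff = λ(1 − P_K) = 32.26·(1 − 0.036293) = 32.26·0.963707 = 31.0892 /hr

Final: 31.0892 /hr


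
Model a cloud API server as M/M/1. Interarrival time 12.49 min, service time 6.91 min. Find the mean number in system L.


λ = 60/12.49 = 4.8038 /hr
μ = 60/6.91 = 8.6831 /hr
ρ = λ/μ = 4.8038/8.6831 = 0.5532
L = ρ/(1−ρ) = 0.5532/0.4468 = 1.2384

Final: 1.2384


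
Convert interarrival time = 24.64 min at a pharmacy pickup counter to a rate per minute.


λ = 1/(interarrival time) in consistent units.
1 minute = 1 min, so λ = 1/24.64 = 0.04058 per minute

Final: 0.04058 /min


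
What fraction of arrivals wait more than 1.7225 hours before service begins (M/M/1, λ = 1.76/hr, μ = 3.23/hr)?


ρ = 1.76/3.23 = 0.5449
P(Wq > t) = ρ·e^{−(μ−λ)t} = 0.5449·e^{−2.5321}
= 0.5449·0.079494 = 0.043316

Final: 0.043316


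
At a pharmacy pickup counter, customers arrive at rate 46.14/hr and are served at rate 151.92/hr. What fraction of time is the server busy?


ρ = λ/μ = 46.14/151.92 = 0.3037

Final: 0.3037


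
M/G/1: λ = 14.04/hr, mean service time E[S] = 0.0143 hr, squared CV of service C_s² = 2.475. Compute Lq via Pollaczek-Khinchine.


ρ = λ·E[S] = 14.04·0.0143 = 0.2008
Lq = ρ²(1+C_s²)/(2(1−ρ)) = 0.04031·(1+2.475)/(2·0.7992)
= 0.04031·3.4750/1.5985 = 0.08763

Final: 0.08763


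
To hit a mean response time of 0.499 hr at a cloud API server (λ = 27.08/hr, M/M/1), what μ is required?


W = 1/(μ−λ) ⇒ μ − λ = 1/W = 1/0.499 = 2.0040
μ = λ + 1/W = 27.08 + 2.0040 = 29.0840 per hr

Final: 29.0840 /hr


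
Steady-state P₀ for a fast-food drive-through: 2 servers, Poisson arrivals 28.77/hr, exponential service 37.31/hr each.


a = λ/μ = 28.77/37.31 = 0.7711; ρ = a/c = 0.3856
Σ_{k=0}^{1} a^k/k! (terms k=0..1) = 1.00000 + 0.77111 = 1.77111
Tail: a^2/(2!(1−ρ)) = 0.59461/(2·0.6144) = 0.48385
P₀ = 1/(1.77111 + 0.48385) = 1/2.25496 = 0.443466

Final: 0.443466


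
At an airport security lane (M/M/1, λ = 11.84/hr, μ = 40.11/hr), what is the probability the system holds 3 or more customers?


ρ = 11.84/40.11 = 0.2952
P(N ≥ n) = ρ^n = 0.2952^3 = 0.025722

Final: 0.025722


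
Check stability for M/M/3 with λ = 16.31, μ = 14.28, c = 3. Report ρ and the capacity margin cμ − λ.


Total capacity cμ = 3·14.28 = 42.84/hr
ρ = λ/(cμ) = 16.31/42.84 = 0.3807
Stable ⇔ ρ < 1: YES
Spare capacity = cμ − λ = 42.84 − 16.31 = 26.53/hr

Final: ρ = 0.3807; stable; margin = 26.53/hr


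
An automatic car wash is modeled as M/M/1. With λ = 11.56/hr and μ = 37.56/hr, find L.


ρ = λ/μ = 11.56/37.56 = 0.3078
L = ρ/(1−ρ) = 0.3078/(1 − 0.3078) = 0.3078/0.6922 = 0.4446

Final: 0.4446


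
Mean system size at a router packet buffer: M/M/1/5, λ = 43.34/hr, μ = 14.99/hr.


ρ = 43.34/14.99 = 2.8913
L = ρ[1 − (K+1)ρ^K + Kρ^(K+1)] / [(1−ρ)(1−ρ^(K+1))]
Numerator: 2.8913·(1 − 6·202.039540 + 5·584.149010) = 4942.632987
Denominator: (-1.8913)·(-583.149010) = 1102.886886
L = 4942.632987/1102.886886 = 4.4815

Final: 4.4815


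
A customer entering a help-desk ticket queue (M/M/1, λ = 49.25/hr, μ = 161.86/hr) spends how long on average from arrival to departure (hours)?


W = 1/(μ−λ) = 1/(161.86 − 49.25) = 1/112.61 = 0.008880 hr

Final: 0.008880 hr


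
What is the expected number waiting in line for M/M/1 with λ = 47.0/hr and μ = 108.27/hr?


ρ = 47.0/108.27 = 0.4341
Lq = ρ²/(1−ρ) = 0.1884/0.5659 = 0.3330

Final: 0.3330


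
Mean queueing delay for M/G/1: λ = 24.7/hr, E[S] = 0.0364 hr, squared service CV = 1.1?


ρ = λ·E[S] = 24.7·0.0364 = 0.8991
E[S²] = E[S]²(1+C_s²) = 0.0364²·(1+1.1) = 0.002782
Wq = λ·E[S²]/(2(1−ρ)) = 24.7·0.002782/(2·0.1009) = 0.34050 hr

Final: 0.34050 hr


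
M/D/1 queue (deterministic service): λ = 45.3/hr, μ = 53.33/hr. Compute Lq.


ρ = 45.3/53.33 = 0.8494
M/D/1: Lq = ρ²/(2(1−ρ)) = 0.7215/(2·0.1506) = 2.39596

Final: 2.39596


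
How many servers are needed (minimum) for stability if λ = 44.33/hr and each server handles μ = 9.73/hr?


Stability requires cμ > λ ⇔ c > λ/μ.
λ/μ = 44.33/9.73 = 4.5560
Minimum integer c = ⌊4.5560⌋ + 1 = 5
Check: 5·9.73 = 48.65 > 44.33, while 4·9.73 = 38.92 ≤ 44.33

Final: 5 servers


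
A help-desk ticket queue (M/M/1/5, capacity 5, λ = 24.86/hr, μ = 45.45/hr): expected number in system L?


ρ = 24.86/45.45 = 0.5470
L = ρ[1 − (K+1)ρ^K + Kρ^(K+1)] / [(1−ρ)(1−ρ^(K+1))]
Numerator: 0.5470·(1 − 6·0.048959 + 5·0.026780) = 0.459536
Denominator: (0.4530)·(0.973220) = 0.440893
L = 0.459536/0.440893 = 1.0423

Final: 1.0423


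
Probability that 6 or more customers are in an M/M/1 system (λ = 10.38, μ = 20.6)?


ρ = 10.38/20.6 = 0.5039
P(N ≥ n) = ρ^n = 0.5039^6 = 0.016367

Final: 0.016367


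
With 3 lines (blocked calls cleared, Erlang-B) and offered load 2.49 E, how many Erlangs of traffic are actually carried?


B(3,2.49) = 0.280805 (Erlang-B)
Carried load = a(1 − B) = 2.49·(1 − 0.280805) = 2.49·0.719195 = 1.7908 E

Final: 1.7908 Erlangs


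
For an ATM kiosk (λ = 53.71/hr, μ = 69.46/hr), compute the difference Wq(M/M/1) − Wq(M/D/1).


ρ = 53.71/69.46 = 0.7733
Wq(M/M/1) = ρ/(μ−λ) = 0.7733/15.75 = 0.04910 hr
Wq(M/D/1) = ρ/(2(μ−λ)) = 0.02455 hr
Savings = 0.04910 − 0.02455 = 0.02455 hr

Final: 0.02455 hr


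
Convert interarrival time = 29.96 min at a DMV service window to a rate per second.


λ = 1/(interarrival time) in consistent units.
1 second = 0.0166667 min, so λ = 0.0166667/29.96 = 0.0005563 per second

Final: 0.0005563 /sec


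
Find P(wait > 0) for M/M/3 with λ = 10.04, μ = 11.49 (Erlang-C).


a = λ/μ = 0.8738; ρ = a/3 = 0.2913
P₀ = 0.414514 (from M/M/c formula)
C(c,a) = [a^c/(c!(1−ρ))]·P₀ = [0.66718/(6·0.7087)]·0.414514
= 0.15689·0.414514 = 0.065035

Final: 0.065035


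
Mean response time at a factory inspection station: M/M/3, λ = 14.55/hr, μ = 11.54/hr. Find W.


a = 1.2608; ρ = 0.4203; P₀ = 0.275337
Lq = P₀·a^c·ρ/(c!(1−ρ)²) = 0.11502
Wq = Lq/λ = 0.11502/14.55 = 0.007905 hr
W = Wq + 1/μ = 0.007905 + 0.08666 = 0.09456 hr

Final: 0.09456 hr


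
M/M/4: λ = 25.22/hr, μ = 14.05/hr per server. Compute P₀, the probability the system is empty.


a = λ/μ = 25.22/14.05 = 1.7950; ρ = a/c = 0.4488
Σ_{k=0}^{3} a^k/k! (terms k=0..3) = 1.00000 + 1.79502 + 1.61104 + 0.96395 = 5.37001
Tail: a^4/(4!(1−ρ)) = 10.38186/(24·0.5512) = 0.78473
P₀ = 1/(5.37001 + 0.78473) = 1/6.15474 = 0.162476

Final: 0.162476


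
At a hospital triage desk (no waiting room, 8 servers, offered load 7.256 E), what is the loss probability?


B(c,a) = (a^c/c!) / Σ_{k=0}^{c} a^k/k!
a^8/8! = 190.571376
Σ terms (k=0..8): 1.00000 + 7.25600 + 26.32477 + 63.67084 + 115.49890 + 167.61201 + 202.69879 + 210.11177 + 190.57138 = 984.744447
B = 190.571376/984.744447 = 0.193524

Final: 0.193524


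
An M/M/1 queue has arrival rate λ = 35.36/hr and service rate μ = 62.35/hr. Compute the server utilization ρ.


ρ = λ/μ = 35.36/62.35 = 0.5671

Final: 0.5671


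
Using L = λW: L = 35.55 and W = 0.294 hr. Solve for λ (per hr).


λ = L/W = 35.55/0.294 = 120.9184 /hr

Final: 120.9184 /hr


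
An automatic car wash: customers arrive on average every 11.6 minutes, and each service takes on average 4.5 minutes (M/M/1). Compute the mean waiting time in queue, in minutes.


λ = 60/11.6 = 5.1724 /hr
μ = 60/4.5 = 13.3333 /hr
ρ = λ/μ = 5.1724/13.3333 = 0.3879
Wq = ρ/(μ−λ) = 0.3879/(13.3333−5.1724) = 0.04754 hr
In minutes: 0.04754·60 = 2.852 min

Final: 2.852 min


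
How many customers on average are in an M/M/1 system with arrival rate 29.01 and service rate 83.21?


ρ = λ/μ = 29.01/83.21 = 0.3486
L = ρ/(1−ρ) = 0.3486/(1 − 0.3486) = 0.3486/0.6514 = 0.5352

Final: 0.5352


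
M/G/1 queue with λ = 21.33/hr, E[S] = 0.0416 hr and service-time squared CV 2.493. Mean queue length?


ρ = λ·E[S] = 21.33·0.0416 = 0.8873
Lq = ρ²(1+C_s²)/(2(1−ρ)) = 0.7874·(1+2.493)/(2·0.1127)
= 0.7874·3.4930/0.2253 = 12.20453

Final: 12.20453


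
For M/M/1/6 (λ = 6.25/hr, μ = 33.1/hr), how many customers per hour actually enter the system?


ρ = 0.1888; P_K = (1−ρ)ρ^6/(1−ρ^7) = 0.00003676
λ_eff = λ(1 − P_K) = 6.25·(1 − 0.00003676) = 6.25·0.999963 = 6.2498 /hr

Final: 6.2498 /hr


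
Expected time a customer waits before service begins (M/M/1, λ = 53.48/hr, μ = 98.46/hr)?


ρ = 53.48/98.46 = 0.5432
Wq = ρ/(μ−λ) = 0.5432/(98.46 − 53.48) = 0.5432/44.98 = 0.01208 hr

Final: 0.01208 hr


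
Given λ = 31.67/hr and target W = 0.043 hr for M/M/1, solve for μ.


W = 1/(μ−λ) ⇒ μ − λ = 1/W = 1/0.043 = 23.2558
μ = λ + 1/W = 31.67 + 23.2558 = 54.9258 per hr

Final: 54.9258 /hr


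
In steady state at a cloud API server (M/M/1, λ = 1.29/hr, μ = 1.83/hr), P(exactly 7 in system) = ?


ρ = 1.29/1.83 = 0.7049
P_n = (1−ρ)·ρ^n = (1 − 0.7049)·0.7049^7 = 0.2951·0.086491 = 0.025522

Final: 0.025522


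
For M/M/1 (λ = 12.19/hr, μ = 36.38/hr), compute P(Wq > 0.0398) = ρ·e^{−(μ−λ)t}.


ρ = 12.19/36.38 = 0.3351
P(Wq > t) = ρ·e^{−(μ−λ)t} = 0.3351·e^{−0.9628}
= 0.3351·0.381837 = 0.127944

Final: 0.127944


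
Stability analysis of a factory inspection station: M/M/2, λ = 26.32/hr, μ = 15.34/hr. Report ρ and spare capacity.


Total capacity cμ = 2·15.34 = 30.68/hr
ρ = λ/(cμ) = 26.32/30.68 = 0.8579
Stable ⇔ ρ < 1: YES
Spare capacity = cμ − λ = 30.68 − 26.32 = 4.36/hr

Final: ρ = 0.8579; stable; margin = 4.36/hr


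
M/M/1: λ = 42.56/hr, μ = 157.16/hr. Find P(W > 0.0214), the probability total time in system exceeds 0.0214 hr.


W ~ Exponential(μ−λ) for M/M/1.
μ − λ = 157.16 − 42.56 = 114.6000
P(W > t) = e^{−(μ−λ)t} = e^{−2.4524} = 0.086083

Final: 0.086083


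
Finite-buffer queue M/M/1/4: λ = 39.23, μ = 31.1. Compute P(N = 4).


ρ = λ/μ = 39.23/31.1 = 1.2614
P_K = (1−ρ)ρ^K/(1−ρ^(K+1)) = (-0.2614·2.531813)/(1 − 3.193667)
= -0.661853/-2.193667 = 0.301711

Final: 0.301711


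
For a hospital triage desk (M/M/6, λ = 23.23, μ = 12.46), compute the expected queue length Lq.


a = λ/μ = 1.8644; ρ = a/6 = 0.3107
P₀ = 0.154845
Lq = P₀·a^c·ρ / (c!·(1−ρ)²) = 0.154845·41.99398·0.3107/(720·0.47510)
= 0.005907

Final: 0.005907


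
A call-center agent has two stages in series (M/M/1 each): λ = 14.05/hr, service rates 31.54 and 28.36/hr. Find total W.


Each node sees arrival rate λ = 14.05/hr (tandem ⇒ throughput preserved).
W₁ = 1/(μ₁−λ) = 1/(31.54−14.05) = 0.05718 hr
W₂ = 1/(μ₂−λ) = 1/(28.36−14.05) = 0.06988 hr
W_total = W₁ + W₂ = 0.05718 + 0.06988 = 0.12706 hr

Final: 0.12706 hr


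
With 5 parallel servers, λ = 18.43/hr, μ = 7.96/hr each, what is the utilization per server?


ρ = λ/(cμ) = 18.43/(5·7.96) = 18.43/39.80 = 0.4631

Final: 0.4631


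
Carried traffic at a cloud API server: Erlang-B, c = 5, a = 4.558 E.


B(5,4.558) = 0.247998 (Erlang-B)
Carried load = a(1 − B) = 4.558·(1 − 0.247998) = 4.558·0.752002 = 3.4276 E

Final: 3.4276 Erlangs


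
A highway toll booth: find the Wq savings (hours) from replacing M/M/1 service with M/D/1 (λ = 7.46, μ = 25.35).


ρ = 7.46/25.35 = 0.2943
Wq(M/M/1) = ρ/(μ−λ) = 0.2943/17.89 = 0.01645 hr
Wq(M/D/1) = ρ/(2(μ−λ)) = 0.008225 hr
Savings = 0.01645 − 0.008225 = 0.008225 hr

Final: 0.008225 hr


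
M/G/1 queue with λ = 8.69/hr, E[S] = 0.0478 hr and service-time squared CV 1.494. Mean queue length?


ρ = λ·E[S] = 8.69·0.0478 = 0.4154
Lq = ρ²(1+C_s²)/(2(1−ρ)) = 0.1725·(1+1.494)/(2·0.5846)
= 0.1725·2.4940/1.1692 = 0.36804

Final: 0.36804


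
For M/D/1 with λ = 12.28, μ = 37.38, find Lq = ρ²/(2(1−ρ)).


ρ = 12.28/37.38 = 0.3285
M/D/1: Lq = ρ²/(2(1−ρ)) = 0.1079/(2·0.6715) = 0.08036

Final: 0.08036


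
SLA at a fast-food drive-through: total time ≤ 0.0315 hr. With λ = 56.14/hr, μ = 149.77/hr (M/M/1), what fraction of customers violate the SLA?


W ~ Exponential(μ−λ) for M/M/1.
μ − λ = 149.77 − 56.14 = 93.6300
P(W > t) = e^{−(μ−λ)t} = e^{−2.9493} = 0.052374

Final: 0.052374


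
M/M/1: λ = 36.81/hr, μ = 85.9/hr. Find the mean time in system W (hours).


W = 1/(μ−λ) = 1/(85.9 − 36.81) = 1/49.09 = 0.02037 hr

Final: 0.02037 hr


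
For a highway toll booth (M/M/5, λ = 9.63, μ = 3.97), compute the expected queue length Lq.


a = λ/μ = 2.4257; ρ = a/5 = 0.4851
P₀ = 0.086593
Lq = P₀·a^c·ρ / (c!·(1−ρ)²) = 0.086593·83.98059·0.4851/(120·0.26508)
= 0.11091

Final: 0.11091
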